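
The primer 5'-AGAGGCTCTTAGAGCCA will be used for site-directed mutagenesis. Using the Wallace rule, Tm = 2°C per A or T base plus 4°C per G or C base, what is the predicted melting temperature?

52°C

Counting bases: C=4, T=3, G=5, A=5
A+T = 8, G+C = 9
Tm = 2×8 + 4×9 = 52°C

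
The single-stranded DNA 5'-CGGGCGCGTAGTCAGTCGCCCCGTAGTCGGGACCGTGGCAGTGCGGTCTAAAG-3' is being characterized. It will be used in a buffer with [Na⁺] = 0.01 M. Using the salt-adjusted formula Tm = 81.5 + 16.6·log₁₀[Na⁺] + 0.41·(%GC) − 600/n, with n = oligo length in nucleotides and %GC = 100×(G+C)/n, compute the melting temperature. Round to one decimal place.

Length n = 53. Counting bases: T=9, A=8, C=15, G=21
G+C = 36, so %GC = 36/53 × 100 = 67.925%
Salt term: 16.6 × (-2) = -33.2
GC term: 0.41 × 67.925 = 27.849; length term: −600/53 = −11.321
Tm = 81.5 + (-33.2) + 27.849 − 11.321 = 64.828 → 64.8°C

64.8°C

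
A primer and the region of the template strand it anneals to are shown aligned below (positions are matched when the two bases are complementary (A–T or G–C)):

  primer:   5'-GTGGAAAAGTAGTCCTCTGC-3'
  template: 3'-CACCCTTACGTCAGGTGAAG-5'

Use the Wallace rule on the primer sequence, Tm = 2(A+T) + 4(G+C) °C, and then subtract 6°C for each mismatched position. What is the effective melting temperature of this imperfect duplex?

Primer base counts: A=5, T=5, G=6, C=4 → A+T=10, G+C=10
Perfect-match Tm = 2(10) + 4(10) = 20 + 40 = 60°C
Mismatches (positions where the bases are not complementary): 5 (at positions 5, 8, 10, 16, 19)
Effective Tm = 60 − 5×6 = 60 − 30 = 30°C

30°C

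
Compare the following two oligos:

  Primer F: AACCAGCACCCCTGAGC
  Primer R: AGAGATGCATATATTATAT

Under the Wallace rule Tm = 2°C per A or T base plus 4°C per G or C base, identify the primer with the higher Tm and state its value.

Primer F, 56°C

Primer F: A+T=6, G+C=11 → Tm = 2(6)+4(11) = 56°C
Primer R: A+T=15, G+C=4 → Tm = 2(15)+4(4) = 46°C
56°C vs 46°C → primer F is higher.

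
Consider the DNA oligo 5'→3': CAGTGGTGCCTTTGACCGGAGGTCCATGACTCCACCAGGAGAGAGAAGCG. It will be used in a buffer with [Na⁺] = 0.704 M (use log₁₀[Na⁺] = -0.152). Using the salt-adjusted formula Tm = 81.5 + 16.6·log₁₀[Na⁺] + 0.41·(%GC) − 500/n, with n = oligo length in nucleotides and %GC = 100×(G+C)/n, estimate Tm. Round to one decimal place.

93.6°C

Length n = 50. Scanning the sequence gives T=8, A=12, G=17, C=13.
G+C = 30, so %GC = 30/50 × 100 = 60%
Salt term: 16.6 × (-0.152) = -2.523
GC term: 0.41 × 60 = 24.6; length term: −500/50 = −10
Tm = 81.5 + (-2.523) + 24.6 − 10 = 93.577 → 93.6°C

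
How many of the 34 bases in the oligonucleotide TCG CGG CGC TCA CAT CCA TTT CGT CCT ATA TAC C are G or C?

Scanning the sequence gives T=10, C=13, G=5, A=6.
G+C = 5 + 13 = 18

18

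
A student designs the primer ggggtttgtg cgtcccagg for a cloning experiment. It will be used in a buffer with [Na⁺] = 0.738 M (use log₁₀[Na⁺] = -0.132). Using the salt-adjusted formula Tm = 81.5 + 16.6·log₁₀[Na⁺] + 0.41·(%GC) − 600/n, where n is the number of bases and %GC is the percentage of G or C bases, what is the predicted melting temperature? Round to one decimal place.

Length n = 19. Scanning the sequence gives C=4, G=9, A=1, T=5.
G+C = 13, so %GC = 13/19 × 100 = 68.421%
Salt term: 16.6 × (-0.132) = -2.191
GC term: 0.41 × 68.421 = 28.053; length term: −600/19 = −31.579
Tm = 81.5 + (-2.191) + 28.053 − 31.579 = 75.783 → 75.8°C

75.8°C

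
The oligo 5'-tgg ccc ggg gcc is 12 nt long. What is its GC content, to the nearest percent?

92%

Base counts: T=1, A=0, G=6, C=5
G+C = 6 + 5 = 11 out of 12 bases
%GC = 11/12 × 100 = 91.67% ≈ 92%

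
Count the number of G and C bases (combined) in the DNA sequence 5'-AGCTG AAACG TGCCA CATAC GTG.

Counting bases: T=4, A=7, C=6, G=6
Total G or C: 6 + 6 = 12

12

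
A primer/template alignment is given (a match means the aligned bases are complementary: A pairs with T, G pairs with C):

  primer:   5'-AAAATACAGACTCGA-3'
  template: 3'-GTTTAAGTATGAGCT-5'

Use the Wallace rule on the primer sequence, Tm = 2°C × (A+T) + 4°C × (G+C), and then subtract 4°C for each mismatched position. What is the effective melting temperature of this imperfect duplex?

28°C

Primer base counts: A=8, T=2, G=2, C=3 → A+T=10, G+C=5
Perfect-match Tm = 2(10) + 4(5) = 20 + 20 = 40°C
Mismatches (positions where the bases are not complementary): 3 (at positions 1, 6, 9)
Effective Tm = 40 − 3×4 = 40 − 12 = 28°C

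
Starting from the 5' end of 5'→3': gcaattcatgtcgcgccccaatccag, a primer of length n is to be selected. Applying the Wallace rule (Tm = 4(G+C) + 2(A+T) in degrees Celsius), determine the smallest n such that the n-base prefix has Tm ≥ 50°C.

First 15 bases: GCAATTCATGTCGCG → Tm = 46°C (< 50°C)
First 16 bases: GCAATTCATGTCGCGC → Tm = 50°C (≥ 50°C)
Each additional base adds 2°C (A/T) or 4°C (G/C), so Tm is non-decreasing in n; n = 16 is the first length to reach 50°C.

n = 16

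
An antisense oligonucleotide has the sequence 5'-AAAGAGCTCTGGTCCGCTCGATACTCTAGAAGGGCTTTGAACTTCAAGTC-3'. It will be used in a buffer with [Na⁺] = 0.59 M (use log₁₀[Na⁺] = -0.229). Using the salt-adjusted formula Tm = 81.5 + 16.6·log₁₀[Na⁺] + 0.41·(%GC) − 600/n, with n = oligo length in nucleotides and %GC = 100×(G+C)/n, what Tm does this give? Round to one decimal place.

Length n = 50. T=13, C=12, A=13, G=12
G+C = 24, so %GC = 24/50 × 100 = 48%
Salt term: 16.6 × (-0.229) = -3.801
GC term: 0.41 × 48 = 19.68; length term: −600/50 = −12
Tm = 81.5 + (-3.801) + 19.68 − 12 = 85.379 → 85.4°C

85.4°C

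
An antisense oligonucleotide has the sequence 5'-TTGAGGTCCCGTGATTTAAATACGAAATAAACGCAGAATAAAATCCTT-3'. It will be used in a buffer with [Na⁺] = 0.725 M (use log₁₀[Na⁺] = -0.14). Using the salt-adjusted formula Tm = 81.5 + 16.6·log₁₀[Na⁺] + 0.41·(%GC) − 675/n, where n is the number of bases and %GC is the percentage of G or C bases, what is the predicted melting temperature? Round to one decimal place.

78.8°C

Length n = 48. Scanning the sequence gives G=8, A=19, C=8, T=13.
G+C = 16, so %GC = 16/48 × 100 = 33.333%
Salt term: 16.6 × (-0.14) = -2.324
GC term: 0.41 × 33.333 = 13.667; length term: −675/48 = −14.062
Tm = 81.5 + (-2.324) + 13.667 − 14.062 = 78.781 → 78.8°C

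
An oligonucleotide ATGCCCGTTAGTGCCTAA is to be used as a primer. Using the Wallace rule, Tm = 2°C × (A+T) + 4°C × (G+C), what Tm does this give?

T=5, C=5, A=4, G=4
So N_AT = 9 and N_GC = 9.
Tm = 2(9) + 4(9) = 18 + 36 = 54°C

54°C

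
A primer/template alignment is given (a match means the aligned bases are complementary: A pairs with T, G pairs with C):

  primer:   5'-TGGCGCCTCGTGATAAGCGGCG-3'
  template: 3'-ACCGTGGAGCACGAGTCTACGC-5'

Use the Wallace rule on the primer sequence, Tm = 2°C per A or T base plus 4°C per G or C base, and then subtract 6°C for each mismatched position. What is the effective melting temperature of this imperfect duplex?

44°C

Primer base counts: A=3, T=4, G=9, C=6 → A+T=7, G+C=15
Perfect-match Tm = 2(7) + 4(15) = 14 + 60 = 74°C
Mismatches (positions where the bases are not complementary): 5 (at positions 5, 13, 15, 18, 19)
Effective Tm = 74 − 5×6 = 74 − 30 = 44°C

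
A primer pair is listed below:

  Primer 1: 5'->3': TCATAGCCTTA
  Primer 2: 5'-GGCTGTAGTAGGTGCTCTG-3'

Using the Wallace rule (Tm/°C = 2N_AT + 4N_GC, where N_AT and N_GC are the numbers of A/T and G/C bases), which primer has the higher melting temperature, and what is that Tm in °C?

Primer 1: A+T=7, G+C=4 → Tm = 2(7)+4(4) = 30°C
Primer 2: A+T=8, G+C=11 → Tm = 2(8)+4(11) = 60°C
30°C vs 60°C → primer 2 is higher.

Primer 2, 60°C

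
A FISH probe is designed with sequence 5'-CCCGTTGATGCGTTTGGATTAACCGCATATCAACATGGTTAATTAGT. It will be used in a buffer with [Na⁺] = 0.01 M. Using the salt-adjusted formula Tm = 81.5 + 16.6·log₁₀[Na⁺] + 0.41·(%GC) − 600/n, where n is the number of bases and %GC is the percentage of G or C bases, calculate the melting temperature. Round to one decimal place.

Length n = 47. C=9, T=16, G=10, A=12
G+C = 19, so %GC = 19/47 × 100 = 40.426%
Salt term: 16.6 × (-2) = -33.2
GC term: 0.41 × 40.426 = 16.575; length term: −600/47 = −12.766
Tm = 81.5 + (-33.2) + 16.575 − 12.766 = 52.109 → 52.1°C

52.1°C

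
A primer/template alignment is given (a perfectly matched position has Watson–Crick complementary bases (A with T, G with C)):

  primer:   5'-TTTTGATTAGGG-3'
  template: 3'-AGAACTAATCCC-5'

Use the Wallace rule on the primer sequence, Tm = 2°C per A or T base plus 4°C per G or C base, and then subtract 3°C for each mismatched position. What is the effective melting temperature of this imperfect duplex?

Primer base counts: A=2, T=6, G=4, C=0 → A+T=8, G+C=4
Perfect-match Tm = 2(8) + 4(4) = 16 + 16 = 32°C
Mismatches (positions where the bases are not complementary): 1 (at position 2)
Effective Tm = 32 − 1×3 = 32 − 3 = 29°C

29°C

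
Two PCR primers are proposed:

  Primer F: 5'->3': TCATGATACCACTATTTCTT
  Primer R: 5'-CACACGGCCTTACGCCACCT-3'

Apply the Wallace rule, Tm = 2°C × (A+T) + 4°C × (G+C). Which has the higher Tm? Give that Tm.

Primer F: A+T=14, G+C=6 → Tm = 2(14)+4(6) = 52°C
Primer R: A+T=7, G+C=13 → Tm = 2(7)+4(13) = 66°C
52°C vs 66°C → primer R is higher.

Primer R, 66°C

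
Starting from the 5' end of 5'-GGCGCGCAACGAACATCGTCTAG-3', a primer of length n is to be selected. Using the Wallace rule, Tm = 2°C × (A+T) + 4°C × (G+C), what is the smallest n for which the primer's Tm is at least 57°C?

n = 18

First 17 bases: GGCGCGCAACGAACATC → Tm = 56°C (< 57°C)
First 18 bases: GGCGCGCAACGAACATCG → Tm = 60°C (≥ 57°C)
Since every base adds ≥2°C, Tm only increases with n, so the threshold is first crossed at n = 18.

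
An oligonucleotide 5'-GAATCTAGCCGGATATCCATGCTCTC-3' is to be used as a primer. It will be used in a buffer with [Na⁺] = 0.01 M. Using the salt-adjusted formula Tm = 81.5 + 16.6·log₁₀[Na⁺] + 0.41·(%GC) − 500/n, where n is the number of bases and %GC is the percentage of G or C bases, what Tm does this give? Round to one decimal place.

49.6°C

Length n = 26. Base counts: C=8, A=6, T=7, G=5
G+C = 13, so %GC = 13/26 × 100 = 50%
Salt term: 16.6 × (-2) = -33.2
GC term: 0.41 × 50 = 20.5; length term: −500/26 = −19.231
Tm = 81.5 + (-33.2) + 20.5 − 19.231 = 49.569 → 49.6°C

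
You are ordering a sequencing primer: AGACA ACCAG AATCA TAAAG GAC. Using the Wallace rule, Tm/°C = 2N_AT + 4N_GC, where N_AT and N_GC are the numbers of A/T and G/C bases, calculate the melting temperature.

Counting bases: T=2, G=4, A=12, C=5
AT pairs contribute 14, GC pairs contribute 9.
Tm = 4·9 + 2·14 = 36 + 28 = 64°C

64°C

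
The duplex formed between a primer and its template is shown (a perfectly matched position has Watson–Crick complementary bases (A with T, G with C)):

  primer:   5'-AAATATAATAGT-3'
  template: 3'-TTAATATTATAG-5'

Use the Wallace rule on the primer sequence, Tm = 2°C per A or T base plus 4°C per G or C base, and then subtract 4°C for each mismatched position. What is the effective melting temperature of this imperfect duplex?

Primer base counts: A=7, T=4, G=1, C=0 → A+T=11, G+C=1
Perfect-match Tm = 2(11) + 4(1) = 22 + 4 = 26°C
Mismatches (positions where the bases are not complementary): 3 (at positions 3, 11, 12)
Effective Tm = 26 − 3×4 = 26 − 12 = 14°C

14°C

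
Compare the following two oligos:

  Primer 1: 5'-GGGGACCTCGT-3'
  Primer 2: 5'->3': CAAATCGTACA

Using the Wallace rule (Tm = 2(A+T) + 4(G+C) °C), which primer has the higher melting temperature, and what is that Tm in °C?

Primer 1: A+T=3, G+C=8 → Tm = 2(3)+4(8) = 38°C
Primer 2: A+T=7, G+C=4 → Tm = 2(7)+4(4) = 30°C
38°C vs 30°C → primer 1 is higher.

Primer 1, 38°C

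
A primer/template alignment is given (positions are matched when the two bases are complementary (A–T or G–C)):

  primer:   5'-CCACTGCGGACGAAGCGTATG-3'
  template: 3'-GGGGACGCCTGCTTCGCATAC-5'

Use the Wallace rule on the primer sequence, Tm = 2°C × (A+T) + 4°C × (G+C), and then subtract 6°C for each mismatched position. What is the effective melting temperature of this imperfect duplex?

62°C

Primer base counts: A=5, T=3, G=7, C=6 → A+T=8, G+C=13
Perfect-match Tm = 2(8) + 4(13) = 16 + 52 = 68°C
Mismatches (positions where the bases are not complementary): 1 (at position 3)
Effective Tm = 68 − 1×6 = 68 − 6 = 62°C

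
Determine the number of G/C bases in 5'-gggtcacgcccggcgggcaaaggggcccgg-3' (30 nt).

Counting bases: C=10, G=15, A=4, T=1
Total G or C: 15 + 10 = 25

25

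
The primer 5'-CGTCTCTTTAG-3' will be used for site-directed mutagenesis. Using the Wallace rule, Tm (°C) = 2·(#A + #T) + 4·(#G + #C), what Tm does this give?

32°C

Counting bases: C=3, G=2, T=5, A=1
So N_AT = 6 and N_GC = 5.
Tm = 4·5 + 2·6 = 20 + 12 = 32°C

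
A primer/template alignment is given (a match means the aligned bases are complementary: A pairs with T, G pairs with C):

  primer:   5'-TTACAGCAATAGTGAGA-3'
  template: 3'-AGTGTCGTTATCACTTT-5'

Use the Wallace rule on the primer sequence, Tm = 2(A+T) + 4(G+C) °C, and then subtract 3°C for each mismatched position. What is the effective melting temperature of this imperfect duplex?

40°C

Primer base counts: A=7, T=4, G=4, C=2 → A+T=11, G+C=6
Perfect-match Tm = 2(11) + 4(6) = 22 + 24 = 46°C
Mismatches (positions where the bases are not complementary): 2 (at positions 2, 16)
Effective Tm = 46 − 2×3 = 46 − 6 = 40°C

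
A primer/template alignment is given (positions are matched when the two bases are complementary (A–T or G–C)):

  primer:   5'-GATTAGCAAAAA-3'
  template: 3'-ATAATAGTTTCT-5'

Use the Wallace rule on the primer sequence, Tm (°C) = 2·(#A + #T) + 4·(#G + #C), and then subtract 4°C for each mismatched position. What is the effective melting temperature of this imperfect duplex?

Primer base counts: A=7, T=2, G=2, C=1 → A+T=9, G+C=3
Perfect-match Tm = 2(9) + 4(3) = 18 + 12 = 30°C
Mismatches (positions where the bases are not complementary): 3 (at positions 1, 6, 11)
Effective Tm = 30 − 3×4 = 30 − 12 = 18°C

18°C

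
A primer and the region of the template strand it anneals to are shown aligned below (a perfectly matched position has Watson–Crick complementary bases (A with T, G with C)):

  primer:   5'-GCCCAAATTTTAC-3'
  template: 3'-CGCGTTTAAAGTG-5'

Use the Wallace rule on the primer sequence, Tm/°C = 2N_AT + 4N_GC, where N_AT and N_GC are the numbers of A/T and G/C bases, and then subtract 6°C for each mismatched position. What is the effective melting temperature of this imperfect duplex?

24°C

Primer base counts: A=4, T=4, G=1, C=4 → A+T=8, G+C=5
Perfect-match Tm = 2(8) + 4(5) = 16 + 20 = 36°C
Mismatches (positions where the bases are not complementary): 2 (at positions 3, 11)
Effective Tm = 36 − 2×6 = 36 − 12 = 24°C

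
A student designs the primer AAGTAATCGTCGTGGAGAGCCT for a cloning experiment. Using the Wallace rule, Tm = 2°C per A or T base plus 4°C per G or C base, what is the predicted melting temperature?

66°C

Counting bases: T=5, A=6, C=4, G=7
A+T = 11, G+C = 11
Tm = 4·11 + 2·11 = 44 + 22 = 66°C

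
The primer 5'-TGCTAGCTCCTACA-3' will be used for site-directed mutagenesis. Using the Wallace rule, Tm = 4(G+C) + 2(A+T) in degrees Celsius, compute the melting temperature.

Base counts: A=3, T=4, G=2, C=5
AT pairs contribute 7, GC pairs contribute 7.
Tm = 4·7 + 2·7 = 28 + 14 = 42°C

42°C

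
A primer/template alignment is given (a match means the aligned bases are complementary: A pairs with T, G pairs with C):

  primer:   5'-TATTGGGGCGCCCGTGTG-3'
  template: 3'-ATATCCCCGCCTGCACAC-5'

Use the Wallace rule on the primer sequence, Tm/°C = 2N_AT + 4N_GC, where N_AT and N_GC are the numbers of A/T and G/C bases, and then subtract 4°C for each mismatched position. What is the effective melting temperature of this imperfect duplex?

48°C

Primer base counts: A=1, T=5, G=8, C=4 → A+T=6, G+C=12
Perfect-match Tm = 2(6) + 4(12) = 12 + 48 = 60°C
Mismatches (positions where the bases are not complementary): 3 (at positions 4, 11, 12)
Effective Tm = 60 − 3×4 = 60 − 12 = 48°C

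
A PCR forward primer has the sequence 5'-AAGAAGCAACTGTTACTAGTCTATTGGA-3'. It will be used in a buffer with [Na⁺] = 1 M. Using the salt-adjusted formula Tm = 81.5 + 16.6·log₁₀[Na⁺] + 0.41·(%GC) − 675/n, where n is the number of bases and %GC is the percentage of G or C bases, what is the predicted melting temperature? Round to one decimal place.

72.0°C

Length n = 28. Base counts: A=10, G=6, C=4, T=8
G+C = 10, so %GC = 10/28 × 100 = 35.714%
Salt term: 16.6 × (0) = 0
GC term: 0.41 × 35.714 = 14.643; length term: −675/28 = −24.107
Tm = 81.5 + (0) + 14.643 − 24.107 = 72.036 → 72.0°C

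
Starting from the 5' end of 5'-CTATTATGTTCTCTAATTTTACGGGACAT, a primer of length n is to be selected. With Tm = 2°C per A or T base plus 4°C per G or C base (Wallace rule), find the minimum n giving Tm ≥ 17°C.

n = 8

First 7 bases: CTATTAT → Tm = 16°C (< 17°C)
First 8 bases: CTATTATG → Tm = 20°C (≥ 17°C)
Each additional base adds 2°C (A/T) or 4°C (G/C), so Tm is non-decreasing in n; n = 8 is the first length to reach 17°C.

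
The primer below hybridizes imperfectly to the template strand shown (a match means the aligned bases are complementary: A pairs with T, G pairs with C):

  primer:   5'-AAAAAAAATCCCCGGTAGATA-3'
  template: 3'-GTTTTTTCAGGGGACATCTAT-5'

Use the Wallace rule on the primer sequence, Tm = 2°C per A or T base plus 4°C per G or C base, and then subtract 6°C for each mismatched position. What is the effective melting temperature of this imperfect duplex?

38°C

Primer base counts: A=11, T=3, G=3, C=4 → A+T=14, G+C=7
Perfect-match Tm = 2(14) + 4(7) = 28 + 28 = 56°C
Mismatches (positions where the bases are not complementary): 3 (at positions 1, 8, 14)
Effective Tm = 56 − 3×6 = 56 − 18 = 38°C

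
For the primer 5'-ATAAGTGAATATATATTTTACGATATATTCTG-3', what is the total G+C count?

6

Counting bases: A=12, C=2, T=14, G=4
G+C = 4 + 2 = 6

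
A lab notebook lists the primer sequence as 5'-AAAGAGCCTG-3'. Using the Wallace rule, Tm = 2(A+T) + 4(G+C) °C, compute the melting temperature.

30°C

Scanning the sequence gives G=3, T=1, C=2, A=4.
AT pairs contribute 5, GC pairs contribute 5.
Tm = 2×5 + 4×5 = 30°C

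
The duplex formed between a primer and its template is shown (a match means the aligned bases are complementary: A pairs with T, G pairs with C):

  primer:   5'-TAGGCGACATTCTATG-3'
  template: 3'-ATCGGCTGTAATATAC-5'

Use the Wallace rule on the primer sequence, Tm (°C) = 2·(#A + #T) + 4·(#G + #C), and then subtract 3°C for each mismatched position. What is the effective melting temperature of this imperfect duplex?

40°C

Primer base counts: A=4, T=5, G=4, C=3 → A+T=9, G+C=7
Perfect-match Tm = 2(9) + 4(7) = 18 + 28 = 46°C
Mismatches (positions where the bases are not complementary): 2 (at positions 4, 12)
Effective Tm = 46 − 2×3 = 46 − 6 = 40°C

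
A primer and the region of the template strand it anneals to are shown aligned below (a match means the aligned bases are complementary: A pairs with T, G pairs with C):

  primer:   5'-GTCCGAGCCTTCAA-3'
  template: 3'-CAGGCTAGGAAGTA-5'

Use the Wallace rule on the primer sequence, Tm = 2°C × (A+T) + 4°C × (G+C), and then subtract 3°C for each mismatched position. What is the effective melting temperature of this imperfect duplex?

Primer base counts: A=3, T=3, G=3, C=5 → A+T=6, G+C=8
Perfect-match Tm = 2(6) + 4(8) = 12 + 32 = 44°C
Mismatches (positions where the bases are not complementary): 2 (at positions 7, 14)
Effective Tm = 44 − 2×3 = 44 − 6 = 38°C

38°C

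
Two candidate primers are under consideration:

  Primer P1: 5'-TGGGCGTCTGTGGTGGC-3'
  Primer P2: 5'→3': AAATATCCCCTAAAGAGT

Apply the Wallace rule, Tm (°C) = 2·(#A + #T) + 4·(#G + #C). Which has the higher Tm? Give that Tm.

Primer P1: A+T=5, G+C=12 → Tm = 2(5)+4(12) = 58°C
Primer P2: A+T=12, G+C=6 → Tm = 2(12)+4(6) = 48°C
58°C vs 48°C → primer P1 is higher.

Primer P1, 58°C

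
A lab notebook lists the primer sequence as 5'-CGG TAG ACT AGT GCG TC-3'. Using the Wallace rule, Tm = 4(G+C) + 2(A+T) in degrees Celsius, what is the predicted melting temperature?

54°C

Scanning the sequence gives C=4, G=6, T=4, A=3.
AT pairs contribute 7, GC pairs contribute 10.
Tm = 2×7 + 4×10 = 54°C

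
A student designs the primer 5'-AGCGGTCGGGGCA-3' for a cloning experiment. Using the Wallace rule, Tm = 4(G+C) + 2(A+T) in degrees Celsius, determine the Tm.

Base counts: T=1, G=7, C=3, A=2
So N_AT = 3 and N_GC = 10.
Tm = 2×3 + 4×10 = 46°C

46°C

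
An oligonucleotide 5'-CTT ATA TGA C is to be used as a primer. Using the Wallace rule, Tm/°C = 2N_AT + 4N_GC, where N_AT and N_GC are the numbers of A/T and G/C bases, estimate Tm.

26°C

Scanning the sequence gives G=1, T=4, C=2, A=3.
A+T = 7, G+C = 3
Tm = 4·3 + 2·7 = 12 + 14 = 26°C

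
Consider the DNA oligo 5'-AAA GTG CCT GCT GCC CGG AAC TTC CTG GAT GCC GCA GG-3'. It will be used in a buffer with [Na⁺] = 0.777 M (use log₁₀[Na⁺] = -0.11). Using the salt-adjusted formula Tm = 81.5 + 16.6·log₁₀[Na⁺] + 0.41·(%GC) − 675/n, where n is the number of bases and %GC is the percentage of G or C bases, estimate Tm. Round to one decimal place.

Length n = 38. G=12, T=7, C=12, A=7
G+C = 24, so %GC = 24/38 × 100 = 63.158%
Salt term: 16.6 × (-0.11) = -1.826
GC term: 0.41 × 63.158 = 25.895; length term: −675/38 = −17.763
Tm = 81.5 + (-1.826) + 25.895 − 17.763 = 87.806 → 87.8°C

87.8°C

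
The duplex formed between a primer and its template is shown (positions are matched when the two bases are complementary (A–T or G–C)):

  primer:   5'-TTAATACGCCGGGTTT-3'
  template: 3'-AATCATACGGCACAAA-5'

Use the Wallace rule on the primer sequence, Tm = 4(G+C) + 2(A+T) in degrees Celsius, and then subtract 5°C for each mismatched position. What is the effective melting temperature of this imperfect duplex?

Primer base counts: A=3, T=6, G=4, C=3 → A+T=9, G+C=7
Perfect-match Tm = 2(9) + 4(7) = 18 + 28 = 46°C
Mismatches (positions where the bases are not complementary): 3 (at positions 4, 7, 12)
Effective Tm = 46 − 3×5 = 46 − 15 = 31°C

31°C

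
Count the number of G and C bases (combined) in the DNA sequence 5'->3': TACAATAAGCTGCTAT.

5

C=3, G=2, A=6, T=5
Total G or C: 2 + 3 = 5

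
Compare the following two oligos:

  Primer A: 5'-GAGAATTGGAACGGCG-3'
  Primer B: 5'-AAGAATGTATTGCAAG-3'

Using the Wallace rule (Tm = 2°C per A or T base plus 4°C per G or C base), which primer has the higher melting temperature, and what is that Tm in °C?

Primer A: A+T=7, G+C=9 → Tm = 2(7)+4(9) = 50°C
Primer B: A+T=11, G+C=5 → Tm = 2(11)+4(5) = 42°C
50°C vs 42°C → primer A is higher.

Primer A, 50°C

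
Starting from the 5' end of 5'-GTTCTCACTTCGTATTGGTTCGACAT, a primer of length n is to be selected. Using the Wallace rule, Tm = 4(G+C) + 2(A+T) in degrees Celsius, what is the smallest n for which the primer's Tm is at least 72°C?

First 24 bases: GTTCTCACTTCGTATTGGTTCGAC → Tm = 70°C (< 72°C)
First 25 bases: GTTCTCACTTCGTATTGGTTCGACA → Tm = 72°C (≥ 72°C)
Since every base adds ≥2°C, Tm only increases with n, so the threshold is first crossed at n = 25.

n = 25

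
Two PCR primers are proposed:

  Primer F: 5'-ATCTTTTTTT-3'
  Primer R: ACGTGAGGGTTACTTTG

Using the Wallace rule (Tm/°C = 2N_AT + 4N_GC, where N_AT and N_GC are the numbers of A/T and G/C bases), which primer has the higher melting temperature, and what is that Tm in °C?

Primer F: A+T=9, G+C=1 → Tm = 2(9)+4(1) = 22°C
Primer R: A+T=9, G+C=8 → Tm = 2(9)+4(8) = 50°C
22°C vs 50°C → primer R is higher.

Primer R, 50°C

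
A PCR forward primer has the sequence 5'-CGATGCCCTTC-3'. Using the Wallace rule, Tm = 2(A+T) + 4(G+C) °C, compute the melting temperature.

C=5, G=2, T=3, A=1
AT pairs contribute 4, GC pairs contribute 7.
Tm = 4·7 + 2·4 = 28 + 8 = 36°C

36°C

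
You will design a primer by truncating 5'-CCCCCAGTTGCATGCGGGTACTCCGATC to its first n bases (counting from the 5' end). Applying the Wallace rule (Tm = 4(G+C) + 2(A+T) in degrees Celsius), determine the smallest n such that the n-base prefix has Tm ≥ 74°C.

First 22 bases: CCCCCAGTTGCATGCGGGTACT → Tm = 72°C (< 74°C)
First 23 bases: CCCCCAGTTGCATGCGGGTACTC → Tm = 76°C (≥ 74°C)
Since every base adds ≥2°C, Tm only increases with n, so the threshold is first crossed at n = 23.

n = 23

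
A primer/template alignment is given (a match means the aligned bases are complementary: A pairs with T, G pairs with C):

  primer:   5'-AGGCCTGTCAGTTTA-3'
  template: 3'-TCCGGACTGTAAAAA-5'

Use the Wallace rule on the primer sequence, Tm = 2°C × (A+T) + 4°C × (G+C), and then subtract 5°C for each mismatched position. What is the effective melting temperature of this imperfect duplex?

Primer base counts: A=3, T=5, G=4, C=3 → A+T=8, G+C=7
Perfect-match Tm = 2(8) + 4(7) = 16 + 28 = 44°C
Mismatches (positions where the bases are not complementary): 3 (at positions 8, 11, 15)
Effective Tm = 44 − 3×5 = 44 − 15 = 29°C

29°C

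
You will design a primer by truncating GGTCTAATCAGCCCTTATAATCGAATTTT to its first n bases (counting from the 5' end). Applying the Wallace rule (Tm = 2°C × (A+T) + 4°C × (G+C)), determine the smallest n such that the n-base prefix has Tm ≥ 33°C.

First 11 bases: GGTCTAATCAG → Tm = 32°C (< 33°C)
First 12 bases: GGTCTAATCAGC → Tm = 36°C (≥ 33°C)
Since every base adds ≥2°C, Tm only increases with n, so the threshold is first crossed at n = 12.

n = 12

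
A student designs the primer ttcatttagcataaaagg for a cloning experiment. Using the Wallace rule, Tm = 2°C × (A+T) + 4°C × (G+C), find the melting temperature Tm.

G=3, C=2, T=6, A=7
AT pairs contribute 13, GC pairs contribute 5.
Tm = 2×13 + 4×5 = 46°C

46°C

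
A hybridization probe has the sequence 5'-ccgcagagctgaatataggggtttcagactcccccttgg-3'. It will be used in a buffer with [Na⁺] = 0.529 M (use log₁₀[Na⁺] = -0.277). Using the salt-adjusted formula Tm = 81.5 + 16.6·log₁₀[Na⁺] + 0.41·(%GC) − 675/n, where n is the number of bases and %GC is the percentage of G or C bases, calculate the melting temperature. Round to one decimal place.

Length n = 39. Counting bases: C=11, G=11, A=8, T=9
G+C = 22, so %GC = 22/39 × 100 = 56.41%
Salt term: 16.6 × (-0.277) = -4.598
GC term: 0.41 × 56.41 = 23.128; length term: −675/39 = −17.308
Tm = 81.5 + (-4.598) + 23.128 − 17.308 = 82.722 → 82.7°C

82.7°C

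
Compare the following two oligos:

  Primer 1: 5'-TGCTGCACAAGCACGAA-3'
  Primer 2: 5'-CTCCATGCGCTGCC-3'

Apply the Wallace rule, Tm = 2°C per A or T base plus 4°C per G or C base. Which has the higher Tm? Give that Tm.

Primer 1: A+T=8, G+C=9 → Tm = 2(8)+4(9) = 52°C
Primer 2: A+T=4, G+C=10 → Tm = 2(4)+4(10) = 48°C
52°C vs 48°C → primer 1 is higher.

Primer 1, 52°C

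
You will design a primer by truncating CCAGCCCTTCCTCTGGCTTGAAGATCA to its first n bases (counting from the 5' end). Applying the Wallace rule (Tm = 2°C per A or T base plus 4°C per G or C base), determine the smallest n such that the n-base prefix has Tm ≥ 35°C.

First 10 bases: CCAGCCCTTC → Tm = 34°C (< 35°C)
First 11 bases: CCAGCCCTTCC → Tm = 38°C (≥ 35°C)
Each additional base adds 2°C (A/T) or 4°C (G/C), so Tm is non-decreasing in n; n = 11 is the first length to reach 35°C.

n = 11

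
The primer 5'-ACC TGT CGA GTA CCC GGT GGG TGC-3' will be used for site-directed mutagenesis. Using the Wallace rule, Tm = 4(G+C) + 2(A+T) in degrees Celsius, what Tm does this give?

Scanning the sequence gives A=3, T=5, G=9, C=7.
AT pairs contribute 8, GC pairs contribute 16.
Tm = 4·16 + 2·8 = 64 + 16 = 80°C

80°C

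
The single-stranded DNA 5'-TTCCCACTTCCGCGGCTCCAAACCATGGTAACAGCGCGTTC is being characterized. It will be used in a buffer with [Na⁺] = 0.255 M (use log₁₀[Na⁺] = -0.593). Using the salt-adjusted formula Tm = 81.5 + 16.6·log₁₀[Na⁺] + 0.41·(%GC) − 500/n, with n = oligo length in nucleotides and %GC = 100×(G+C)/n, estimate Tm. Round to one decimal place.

Length n = 41. A=8, G=8, C=16, T=9
G+C = 24, so %GC = 24/41 × 100 = 58.537%
Salt term: 16.6 × (-0.593) = -9.844
GC term: 0.41 × 58.537 = 24; length term: −500/41 = −12.195
Tm = 81.5 + (-9.844) + 24 − 12.195 = 83.461 → 83.5°C

83.5°C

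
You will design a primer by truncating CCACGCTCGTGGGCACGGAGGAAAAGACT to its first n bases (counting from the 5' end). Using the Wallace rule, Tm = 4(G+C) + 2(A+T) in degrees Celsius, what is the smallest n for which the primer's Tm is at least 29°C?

First 8 bases: CCACGCTC → Tm = 28°C (< 29°C)
First 9 bases: CCACGCTCG → Tm = 32°C (≥ 29°C)
Each additional base adds 2°C (A/T) or 4°C (G/C), so Tm is non-decreasing in n; n = 9 is the first length to reach 29°C.

n = 9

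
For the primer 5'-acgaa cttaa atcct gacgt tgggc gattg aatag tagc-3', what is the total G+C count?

Counting bases: A=12, G=10, T=10, C=7
Total G or C: 10 + 7 = 17

17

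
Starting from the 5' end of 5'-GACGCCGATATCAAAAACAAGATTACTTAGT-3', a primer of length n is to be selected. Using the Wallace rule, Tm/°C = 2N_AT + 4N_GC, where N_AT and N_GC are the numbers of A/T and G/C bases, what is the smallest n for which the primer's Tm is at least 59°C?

n = 21

First 20 bases: GACGCCGATATCAAAAACAA → Tm = 56°C (< 59°C)
First 21 bases: GACGCCGATATCAAAAACAAG → Tm = 60°C (≥ 59°C)
Since every base adds ≥2°C, Tm only increases with n, so the threshold is first crossed at n = 21.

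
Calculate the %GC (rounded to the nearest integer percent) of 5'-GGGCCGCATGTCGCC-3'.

C=6, G=6, T=2, A=1
G+C = 6 + 6 = 12 out of 15 bases
%GC = 12/15 × 100 = 80% ≈ 80%

80%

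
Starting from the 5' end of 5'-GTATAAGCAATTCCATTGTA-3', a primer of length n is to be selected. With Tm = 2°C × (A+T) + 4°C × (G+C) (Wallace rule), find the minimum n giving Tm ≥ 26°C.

First 9 bases: GTATAAGCA → Tm = 24°C (< 26°C)
First 10 bases: GTATAAGCAA → Tm = 26°C (≥ 26°C)
Each additional base adds 2°C (A/T) or 4°C (G/C), so Tm is non-decreasing in n; n = 10 is the first length to reach 26°C.

n = 10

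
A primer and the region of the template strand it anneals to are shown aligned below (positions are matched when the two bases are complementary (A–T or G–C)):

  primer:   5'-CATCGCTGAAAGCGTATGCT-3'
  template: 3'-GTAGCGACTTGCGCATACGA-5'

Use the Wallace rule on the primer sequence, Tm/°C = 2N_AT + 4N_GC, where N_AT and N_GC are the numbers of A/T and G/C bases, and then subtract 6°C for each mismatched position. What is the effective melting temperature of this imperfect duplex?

54°C

Primer base counts: A=5, T=5, G=5, C=5 → A+T=10, G+C=10
Perfect-match Tm = 2(10) + 4(10) = 20 + 40 = 60°C
Mismatches (positions where the bases are not complementary): 1 (at position 11)
Effective Tm = 60 − 1×6 = 60 − 6 = 54°C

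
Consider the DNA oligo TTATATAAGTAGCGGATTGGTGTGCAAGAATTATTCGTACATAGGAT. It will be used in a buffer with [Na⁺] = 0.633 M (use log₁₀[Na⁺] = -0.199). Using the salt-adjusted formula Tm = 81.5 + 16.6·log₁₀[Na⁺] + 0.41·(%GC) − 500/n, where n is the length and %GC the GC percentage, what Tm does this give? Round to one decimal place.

Length n = 47. Scanning the sequence gives A=15, C=4, G=12, T=16.
G+C = 16, so %GC = 16/47 × 100 = 34.043%
Salt term: 16.6 × (-0.199) = -3.303
GC term: 0.41 × 34.043 = 13.958; length term: −500/47 = −10.638
Tm = 81.5 + (-3.303) + 13.958 − 10.638 = 81.517 → 81.5°C

81.5°C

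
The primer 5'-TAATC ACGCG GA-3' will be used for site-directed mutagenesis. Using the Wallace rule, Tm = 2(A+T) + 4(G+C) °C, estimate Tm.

Scanning the sequence gives C=3, G=3, A=4, T=2.
So N_AT = 6 and N_GC = 6.
Tm = 2×6 + 4×6 = 36°C

36°C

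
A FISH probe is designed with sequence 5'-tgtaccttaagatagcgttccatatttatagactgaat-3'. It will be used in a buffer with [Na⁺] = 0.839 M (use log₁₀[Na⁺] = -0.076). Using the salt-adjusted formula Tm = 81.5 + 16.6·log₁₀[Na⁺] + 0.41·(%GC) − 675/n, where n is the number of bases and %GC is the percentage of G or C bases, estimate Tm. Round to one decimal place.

Length n = 38. Counting bases: T=14, G=6, C=6, A=12
G+C = 12, so %GC = 12/38 × 100 = 31.579%
Salt term: 16.6 × (-0.076) = -1.262
GC term: 0.41 × 31.579 = 12.947; length term: −675/38 = −17.763
Tm = 81.5 + (-1.262) + 12.947 − 17.763 = 75.422 → 75.4°C

75.4°C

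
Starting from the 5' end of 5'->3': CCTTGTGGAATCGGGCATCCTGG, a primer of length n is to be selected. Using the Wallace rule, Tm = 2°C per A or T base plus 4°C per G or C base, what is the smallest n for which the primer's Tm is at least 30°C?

First 9 bases: CCTTGTGGA → Tm = 28°C (< 30°C)
First 10 bases: CCTTGTGGAA → Tm = 30°C (≥ 30°C)
Each additional base adds 2°C (A/T) or 4°C (G/C), so Tm is non-decreasing in n; n = 10 is the first length to reach 30°C.

n = 10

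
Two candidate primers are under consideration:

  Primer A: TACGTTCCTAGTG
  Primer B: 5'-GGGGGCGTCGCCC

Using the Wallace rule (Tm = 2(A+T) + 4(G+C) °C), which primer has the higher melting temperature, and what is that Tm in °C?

Primer A: A+T=7, G+C=6 → Tm = 2(7)+4(6) = 38°C
Primer B: A+T=1, G+C=12 → Tm = 2(1)+4(12) = 50°C
38°C vs 50°C → primer B is higher.

Primer B, 50°C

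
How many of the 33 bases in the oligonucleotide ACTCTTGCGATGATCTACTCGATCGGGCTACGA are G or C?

17

Counting bases: A=7, C=9, T=9, G=8
G+C = 8 + 9 = 17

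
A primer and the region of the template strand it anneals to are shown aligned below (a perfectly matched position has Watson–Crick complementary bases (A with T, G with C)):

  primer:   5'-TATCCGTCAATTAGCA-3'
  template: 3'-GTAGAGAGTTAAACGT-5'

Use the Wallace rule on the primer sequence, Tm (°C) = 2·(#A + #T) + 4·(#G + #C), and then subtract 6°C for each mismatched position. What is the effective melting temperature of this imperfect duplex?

20°C

Primer base counts: A=5, T=5, G=2, C=4 → A+T=10, G+C=6
Perfect-match Tm = 2(10) + 4(6) = 20 + 24 = 44°C
Mismatches (positions where the bases are not complementary): 4 (at positions 1, 5, 6, 13)
Effective Tm = 44 − 4×6 = 44 − 24 = 20°C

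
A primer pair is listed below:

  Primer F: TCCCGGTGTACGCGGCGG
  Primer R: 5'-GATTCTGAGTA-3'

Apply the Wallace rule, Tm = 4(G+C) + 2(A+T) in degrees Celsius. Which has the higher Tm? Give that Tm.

Primer F: A+T=4, G+C=14 → Tm = 2(4)+4(14) = 64°C
Primer R: A+T=7, G+C=4 → Tm = 2(7)+4(4) = 30°C
64°C vs 30°C → primer F is higher.

Primer F, 64°C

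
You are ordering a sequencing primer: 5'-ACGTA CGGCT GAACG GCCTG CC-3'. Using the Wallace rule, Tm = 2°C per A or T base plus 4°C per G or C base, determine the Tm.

Base counts: T=3, A=4, G=7, C=8
A+T = 7, G+C = 15
Tm = 2(7) + 4(15) = 14 + 60 = 74°C

74°C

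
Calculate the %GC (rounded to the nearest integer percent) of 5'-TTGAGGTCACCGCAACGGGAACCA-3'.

Scanning the sequence gives G=7, A=7, T=3, C=7.
G+C = 7 + 7 = 14 out of 24 bases
%GC = 14/24 × 100 = 58.33% ≈ 58%

58%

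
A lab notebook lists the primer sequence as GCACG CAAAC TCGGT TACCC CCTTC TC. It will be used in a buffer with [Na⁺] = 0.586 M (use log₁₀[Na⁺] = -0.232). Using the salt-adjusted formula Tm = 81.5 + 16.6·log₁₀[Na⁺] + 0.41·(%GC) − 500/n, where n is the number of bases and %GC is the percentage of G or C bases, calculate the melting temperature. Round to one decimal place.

Length n = 27. Scanning the sequence gives T=6, A=5, C=12, G=4.
G+C = 16, so %GC = 16/27 × 100 = 59.259%
Salt term: 16.6 × (-0.232) = -3.851
GC term: 0.41 × 59.259 = 24.296; length term: −500/27 = −18.519
Tm = 81.5 + (-3.851) + 24.296 − 18.519 = 83.426 → 83.4°C

83.4°C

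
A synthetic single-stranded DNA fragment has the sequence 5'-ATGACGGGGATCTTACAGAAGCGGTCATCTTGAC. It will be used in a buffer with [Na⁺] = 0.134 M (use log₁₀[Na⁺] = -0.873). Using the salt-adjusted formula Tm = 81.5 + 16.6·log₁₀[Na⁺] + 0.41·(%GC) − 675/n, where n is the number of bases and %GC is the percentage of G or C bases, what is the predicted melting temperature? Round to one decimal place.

Length n = 34. Scanning the sequence gives A=9, C=7, G=10, T=8.
G+C = 17, so %GC = 17/34 × 100 = 50%
Salt term: 16.6 × (-0.873) = -14.492
GC term: 0.41 × 50 = 20.5; length term: −675/34 = −19.853
Tm = 81.5 + (-14.492) + 20.5 − 19.853 = 67.655 → 67.7°C

67.7°C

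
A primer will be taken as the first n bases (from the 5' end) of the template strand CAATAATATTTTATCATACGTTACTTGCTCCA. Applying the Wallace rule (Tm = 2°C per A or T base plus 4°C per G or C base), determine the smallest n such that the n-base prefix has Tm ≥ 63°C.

n = 27

First 26 bases: CAATAATATTTTATCATACGTTACTT → Tm = 62°C (< 63°C)
First 27 bases: CAATAATATTTTATCATACGTTACTTG → Tm = 66°C (≥ 63°C)
Each additional base adds 2°C (A/T) or 4°C (G/C), so Tm is non-decreasing in n; n = 27 is the first length to reach 63°C.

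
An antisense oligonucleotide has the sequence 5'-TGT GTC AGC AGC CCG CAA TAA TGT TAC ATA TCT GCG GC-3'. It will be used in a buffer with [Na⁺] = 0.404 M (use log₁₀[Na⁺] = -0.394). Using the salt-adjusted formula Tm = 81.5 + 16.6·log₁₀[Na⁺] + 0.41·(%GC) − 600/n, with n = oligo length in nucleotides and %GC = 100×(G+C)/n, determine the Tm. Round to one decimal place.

79.7°C

Length n = 38. Base counts: C=10, T=10, G=9, A=9
G+C = 19, so %GC = 19/38 × 100 = 50%
Salt term: 16.6 × (-0.394) = -6.54
GC term: 0.41 × 50 = 20.5; length term: −600/38 = −15.789
Tm = 81.5 + (-6.54) + 20.5 − 15.789 = 79.671 → 79.7°C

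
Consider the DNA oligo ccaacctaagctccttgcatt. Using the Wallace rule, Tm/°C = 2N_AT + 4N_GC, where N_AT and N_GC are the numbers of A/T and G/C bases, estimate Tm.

Counting bases: T=6, A=5, C=8, G=2
A+T = 11, G+C = 10
Tm = 2(11) + 4(10) = 22 + 40 = 62°C

62°C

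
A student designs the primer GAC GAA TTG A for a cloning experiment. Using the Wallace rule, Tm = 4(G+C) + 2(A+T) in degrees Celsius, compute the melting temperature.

G=3, C=1, A=4, T=2
A+T = 6, G+C = 4
Tm = 2(6) + 4(4) = 12 + 16 = 28°C

28°C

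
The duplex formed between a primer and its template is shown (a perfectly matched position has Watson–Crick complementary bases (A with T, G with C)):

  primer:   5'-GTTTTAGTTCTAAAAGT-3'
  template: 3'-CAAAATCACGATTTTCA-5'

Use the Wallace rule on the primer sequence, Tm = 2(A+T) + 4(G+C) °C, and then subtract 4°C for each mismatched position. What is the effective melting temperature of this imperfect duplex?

38°C

Primer base counts: A=5, T=8, G=3, C=1 → A+T=13, G+C=4
Perfect-match Tm = 2(13) + 4(4) = 26 + 16 = 42°C
Mismatches (positions where the bases are not complementary): 1 (at position 9)
Effective Tm = 42 − 1×4 = 42 − 4 = 38°C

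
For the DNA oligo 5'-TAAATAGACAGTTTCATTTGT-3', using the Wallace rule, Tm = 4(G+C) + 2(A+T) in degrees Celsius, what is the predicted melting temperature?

52°C

Scanning the sequence gives A=7, T=9, C=2, G=3.
A+T = 16, G+C = 5
Tm = 2×16 + 4×5 = 52°C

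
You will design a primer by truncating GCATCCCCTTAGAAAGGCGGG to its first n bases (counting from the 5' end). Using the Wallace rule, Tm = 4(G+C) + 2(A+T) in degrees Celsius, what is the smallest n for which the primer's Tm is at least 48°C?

First 15 bases: GCATCCCCTTAGAAA → Tm = 44°C (< 48°C)
First 16 bases: GCATCCCCTTAGAAAG → Tm = 48°C (≥ 48°C)
Since every base adds ≥2°C, Tm only increases with n, so the threshold is first crossed at n = 16.

n = 16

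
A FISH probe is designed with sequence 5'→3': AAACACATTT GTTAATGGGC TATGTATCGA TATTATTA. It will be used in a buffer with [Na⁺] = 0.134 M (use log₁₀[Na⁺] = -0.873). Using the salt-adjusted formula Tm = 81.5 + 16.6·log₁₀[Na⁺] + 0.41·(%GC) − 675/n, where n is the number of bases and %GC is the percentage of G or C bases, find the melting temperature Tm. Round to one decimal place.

60.0°C

Length n = 38. A=13, C=4, T=15, G=6
G+C = 10, so %GC = 10/38 × 100 = 26.316%
Salt term: 16.6 × (-0.873) = -14.492
GC term: 0.41 × 26.316 = 10.79; length term: −675/38 = −17.763
Tm = 81.5 + (-14.492) + 10.79 − 17.763 = 60.035 → 60.0°C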